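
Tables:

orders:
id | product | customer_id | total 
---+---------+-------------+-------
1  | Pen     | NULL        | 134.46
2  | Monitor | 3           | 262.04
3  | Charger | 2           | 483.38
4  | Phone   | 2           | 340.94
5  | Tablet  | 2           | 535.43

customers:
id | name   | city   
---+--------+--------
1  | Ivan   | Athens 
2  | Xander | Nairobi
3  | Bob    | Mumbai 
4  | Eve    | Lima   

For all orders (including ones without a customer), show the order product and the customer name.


LEFT JOIN keeps every row from orders (the left table); where customer_id has no match in customers, the customer columns become NULL. Walk through each order:
  - order 1 (Pen): customer_id=NULL, no match -> kept with NULL
  - order 2 (Monitor): customer_id=3 -> matches Bob
  - order 3 (Charger): customer_id=2 -> matches Xander
  - order 4 (Phone): customer_id=2 -> matches Xander
  - order 5 (Tablet): customer_id=2 -> matches Xander
All 5 rows appear; 1 has NULL customer.

SQL:
SELECT a.product, b.name AS customer
FROM orders a
LEFT JOIN customers b ON a.customer_id = b.id

Result:
product | customer
--------+---------
Pen     | NULL    
Monitor | Bob     
Charger | Xander  
Phone   | Xander  
Tablet  | Xander  


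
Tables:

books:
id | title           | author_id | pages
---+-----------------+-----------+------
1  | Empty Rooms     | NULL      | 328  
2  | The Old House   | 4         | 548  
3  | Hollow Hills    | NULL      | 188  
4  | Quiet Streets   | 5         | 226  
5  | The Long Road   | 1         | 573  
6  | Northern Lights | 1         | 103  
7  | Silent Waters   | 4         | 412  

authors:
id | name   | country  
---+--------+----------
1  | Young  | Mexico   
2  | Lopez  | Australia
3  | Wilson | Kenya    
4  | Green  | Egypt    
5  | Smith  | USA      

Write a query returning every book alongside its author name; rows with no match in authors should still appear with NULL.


LEFT JOIN keeps every row from books (the left table); where author_id has no match in authors, the author columns become NULL. Walk through each book:
  - book 1 (Empty Rooms): author_id=NULL, no match -> kept with NULL
  - book 2 (The Old House): author_id=4 -> matches Green
  - book 3 (Hollow Hills): author_id=NULL, no match -> kept with NULL
  - book 4 (Quiet Streets): author_id=5 -> matches Smith
  - book 5 (The Long Road): author_id=1 -> matches Young
  - book 6 (Northern Lights): author_id=1 -> matches Young
  - book 7 (Silent Waters): author_id=4 -> matches Green
All 7 rows appear; 2 have NULL author.

SQL:
SELECT a.title, b.name AS author
FROM books a
LEFT JOIN authors b ON a.author_id = b.id

Result:
title           | author
----------------+-------
Empty Rooms     | NULL  
The Old House   | Green 
Hollow Hills    | NULL  
Quiet Streets   | Smith 
The Long Road   | Young 
Northern Lights | Young 
Silent Waters   | Green 


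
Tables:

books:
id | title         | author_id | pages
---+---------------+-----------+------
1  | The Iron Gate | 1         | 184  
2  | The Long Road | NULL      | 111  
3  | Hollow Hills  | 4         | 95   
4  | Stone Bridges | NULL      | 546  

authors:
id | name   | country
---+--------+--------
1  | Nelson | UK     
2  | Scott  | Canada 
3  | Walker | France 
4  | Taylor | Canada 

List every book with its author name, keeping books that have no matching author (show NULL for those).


LEFT JOIN keeps every row from books (the left table); where author_id has no match in authors, the author columns become NULL. Walk through each book:
  - book 1 (The Iron Gate): author_id=1 -> matches Nelson
  - book 2 (The Long Road): author_id=NULL, no match -> kept with NULL
  - book 3 (Hollow Hills): author_id=4 -> matches Taylor
  - book 4 (Stone Bridges): author_id=NULL, no match -> kept with NULL
All 4 rows appear; 2 have NULL author.

SQL:
SELECT a.title, b.name AS author
FROM books a
LEFT JOIN authors b ON a.author_id = b.id

Result:
title         | author
--------------+-------
The Iron Gate | Nelson
The Long Road | NULL  
Hollow Hills  | Taylor
Stone Bridges | NULL  


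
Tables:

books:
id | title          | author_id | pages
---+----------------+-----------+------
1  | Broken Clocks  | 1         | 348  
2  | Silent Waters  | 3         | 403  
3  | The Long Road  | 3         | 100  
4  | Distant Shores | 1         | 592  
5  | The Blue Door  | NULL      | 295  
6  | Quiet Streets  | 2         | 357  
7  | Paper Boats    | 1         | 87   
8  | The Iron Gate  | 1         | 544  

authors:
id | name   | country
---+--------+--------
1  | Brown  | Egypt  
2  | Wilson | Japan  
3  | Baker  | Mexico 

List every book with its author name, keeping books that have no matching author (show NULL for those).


LEFT JOIN keeps every row from books (the left table); where author_id has no match in authors, the author columns become NULL. Walk through each book:
  - book 1 (Broken Clocks): author_id=1 -> matches Brown
  - book 2 (Silent Waters): author_id=3 -> matches Baker
  - book 3 (The Long Road): author_id=3 -> matches Baker
  - book 4 (Distant Shores): author_id=1 -> matches Brown
  - book 5 (The Blue Door): author_id=NULL, no match -> kept with NULL
  - book 6 (Quiet Streets): author_id=2 -> matches Wilson
  - book 7 (Paper Boats): author_id=1 -> matches Brown
  - book 8 (The Iron Gate): author_id=1 -> matches Brown
All 8 rows appear; 1 has NULL author.

SQL:
SELECT a.title, b.name AS author
FROM books a
LEFT JOIN authors b ON a.author_id = b.id

Result:
title          | author
---------------+-------
Broken Clocks  | Brown 
Silent Waters  | Baker 
The Long Road  | Baker 
Distant Shores | Brown 
The Blue Door  | NULL  
Quiet Streets  | Wilson
Paper Boats    | Brown 
The Iron Gate  | Brown 


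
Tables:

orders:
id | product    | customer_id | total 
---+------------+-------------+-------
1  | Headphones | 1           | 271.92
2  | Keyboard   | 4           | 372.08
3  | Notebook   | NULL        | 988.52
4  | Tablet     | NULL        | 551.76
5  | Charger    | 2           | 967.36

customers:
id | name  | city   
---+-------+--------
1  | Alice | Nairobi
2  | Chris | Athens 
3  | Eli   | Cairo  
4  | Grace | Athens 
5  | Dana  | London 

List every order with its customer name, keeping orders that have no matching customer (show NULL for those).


LEFT JOIN keeps every row from orders (the left table); where customer_id has no match in customers, the customer columns become NULL. Walk through each order:
  - order 1 (Headphones): customer_id=1 -> matches Alice
  - order 2 (Keyboard): customer_id=4 -> matches Grace
  - order 3 (Notebook): customer_id=NULL, no match -> kept with NULL
  - order 4 (Tablet): customer_id=NULL, no match -> kept with NULL
  - order 5 (Charger): customer_id=2 -> matches Chris
All 5 rows appear; 2 have NULL customer.

SQL:
SELECT a.product, b.name AS customer
FROM orders a
LEFT JOIN customers b ON a.customer_id = b.id

Result:
product    | customer
-----------+---------
Headphones | Alice   
Keyboard   | Grace   
Notebook   | NULL    
Tablet     | NULL    
Charger    | Chris   


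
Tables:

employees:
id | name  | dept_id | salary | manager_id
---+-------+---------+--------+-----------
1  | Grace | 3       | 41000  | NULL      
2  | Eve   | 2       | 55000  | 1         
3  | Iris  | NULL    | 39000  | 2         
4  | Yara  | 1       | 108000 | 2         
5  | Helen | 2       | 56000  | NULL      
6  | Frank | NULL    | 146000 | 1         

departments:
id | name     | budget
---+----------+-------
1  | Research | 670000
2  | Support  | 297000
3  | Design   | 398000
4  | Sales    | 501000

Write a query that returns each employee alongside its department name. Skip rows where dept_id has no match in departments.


INNER JOIN keeps only employees rows whose dept_id matches an id in departments. Walk through each employee:
  - employee 1 (Grace): dept_id=3 -> matches Design
  - employee 2 (Eve): dept_id=2 -> matches Support
  - employee 3 (Iris): dept_id=NULL, no match -> dropped
  - employee 4 (Yara): dept_id=1 -> matches Research
  - employee 5 (Helen): dept_id=2 -> matches Support
  - employee 6 (Frank): dept_id=NULL, no match -> dropped
So 2 of 6 rows are dropped.

SQL:
SELECT a.name, b.name AS department
FROM employees a
INNER JOIN departments b ON a.dept_id = b.id

Result:
name  | department
------+-----------
Grace | Design    
Eve   | Support   
Yara  | Research  
Helen | Support   


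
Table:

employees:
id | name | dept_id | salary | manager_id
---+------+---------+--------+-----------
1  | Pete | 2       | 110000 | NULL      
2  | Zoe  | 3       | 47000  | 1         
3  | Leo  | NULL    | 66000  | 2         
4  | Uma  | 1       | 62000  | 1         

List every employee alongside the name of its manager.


This is a self-join: employees is joined to a second copy of itself, matching each row's manager_id to another row's id. Use LEFT JOIN so rows with manager_id=NULL are kept.
  - employee 1 (Pete): manager_id=NULL -> NULL
  - employee 2 (Zoe): manager_id=1 -> Pete
  - employee 3 (Leo): manager_id=2 -> Zoe
  - employee 4 (Uma): manager_id=1 -> Pete

SQL:
SELECT a.name AS item, b.name AS manager
FROM employees a
LEFT JOIN employees b ON a.manager_id = b.id

Result:
item | manager
-----+--------
Pete | NULL   
Zoe  | Pete   
Leo  | Zoe    
Uma  | Pete   


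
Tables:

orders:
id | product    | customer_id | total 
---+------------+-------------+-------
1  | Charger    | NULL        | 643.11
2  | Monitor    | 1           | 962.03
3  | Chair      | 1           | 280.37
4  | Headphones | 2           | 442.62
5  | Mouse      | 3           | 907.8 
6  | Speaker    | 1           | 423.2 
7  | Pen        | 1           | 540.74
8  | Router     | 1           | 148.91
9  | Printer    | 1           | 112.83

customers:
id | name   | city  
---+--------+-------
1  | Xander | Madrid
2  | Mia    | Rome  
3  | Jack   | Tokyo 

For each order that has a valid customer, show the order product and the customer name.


INNER JOIN keeps only orders rows whose customer_id matches an id in customers. Walk through each order:
  - order 1 (Charger): customer_id=NULL, no match -> dropped
  - order 2 (Monitor): customer_id=1 -> matches Xander
  - order 3 (Chair): customer_id=1 -> matches Xander
  - order 4 (Headphones): customer_id=2 -> matches Mia
  - order 5 (Mouse): customer_id=3 -> matches Jack
  - order 6 (Speaker): customer_id=1 -> matches Xander
  - order 7 (Pen): customer_id=1 -> matches Xander
  - order 8 (Router): customer_id=1 -> matches Xander
  - order 9 (Printer): customer_id=1 -> matches Xander
So 1 of 9 rows is dropped.

SQL:
SELECT a.product, b.name AS customer
FROM orders a
INNER JOIN customers b ON a.customer_id = b.id

Result:
product    | customer
-----------+---------
Monitor    | Xander  
Chair      | Xander  
Headphones | Mia     
Mouse      | Jack    
Speaker    | Xander  
Pen        | Xander  
Router     | Xander  
Printer    | Xander  


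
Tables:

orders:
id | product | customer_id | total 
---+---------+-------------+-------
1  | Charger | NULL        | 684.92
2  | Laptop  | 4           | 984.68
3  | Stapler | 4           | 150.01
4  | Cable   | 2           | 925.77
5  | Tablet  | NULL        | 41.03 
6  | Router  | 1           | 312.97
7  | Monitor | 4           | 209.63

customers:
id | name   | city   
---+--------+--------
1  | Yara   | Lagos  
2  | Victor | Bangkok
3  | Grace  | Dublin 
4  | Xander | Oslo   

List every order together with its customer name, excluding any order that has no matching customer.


INNER JOIN keeps only orders rows whose customer_id matches an id in customers. Walk through each order:
  - order 1 (Charger): customer_id=NULL, no match -> dropped
  - order 2 (Laptop): customer_id=4 -> matches Xander
  - order 3 (Stapler): customer_id=4 -> matches Xander
  - order 4 (Cable): customer_id=2 -> matches Victor
  - order 5 (Tablet): customer_id=NULL, no match -> dropped
  - order 6 (Router): customer_id=1 -> matches Yara
  - order 7 (Monitor): customer_id=4 -> matches Xander
So 2 of 7 rows are dropped.

SQL:
SELECT a.product, b.name AS customer
FROM orders a
INNER JOIN customers b ON a.customer_id = b.id

Result:
product | customer
--------+---------
Laptop  | Xander  
Stapler | Xander  
Cable   | Victor  
Router  | Yara    
Monitor | Xander  


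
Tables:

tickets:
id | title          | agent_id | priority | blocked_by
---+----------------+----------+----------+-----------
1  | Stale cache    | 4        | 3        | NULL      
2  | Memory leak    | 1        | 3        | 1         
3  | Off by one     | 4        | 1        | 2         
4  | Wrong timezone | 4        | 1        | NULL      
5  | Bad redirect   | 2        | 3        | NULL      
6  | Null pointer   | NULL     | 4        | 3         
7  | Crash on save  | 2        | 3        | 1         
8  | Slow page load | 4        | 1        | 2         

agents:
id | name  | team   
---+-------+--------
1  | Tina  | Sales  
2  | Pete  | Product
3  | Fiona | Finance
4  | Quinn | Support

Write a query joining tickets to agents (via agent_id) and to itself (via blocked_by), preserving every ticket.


Two LEFT JOINs from the same base table tickets: one to agents via agent_id, one to tickets itself via blocked_by. Both are LEFT so every ticket is preserved.
Match against agents:
  - ticket 1 (Stale cache): agent_id=4 -> matches Quinn
  - ticket 2 (Memory leak): agent_id=1 -> matches Tina
  - ticket 3 (Off by one): agent_id=4 -> matches Quinn
  - ticket 4 (Wrong timezone): agent_id=4 -> matches Quinn
  - ticket 5 (Bad redirect): agent_id=2 -> matches Pete
  - ticket 6 (Null pointer): agent_id=NULL, no match -> kept with NULL
  - ticket 7 (Crash on save): agent_id=2 -> matches Pete
  - ticket 8 (Slow page load): agent_id=4 -> matches Quinn
Match against tickets (self):
  - ticket 1 (Stale cache): blocked_by=NULL -> NULL
  - ticket 2 (Memory leak): blocked_by=1 -> Stale cache
  - ticket 3 (Off by one): blocked_by=2 -> Memory leak
  - ticket 4 (Wrong timezone): blocked_by=NULL -> NULL
  - ticket 5 (Bad redirect): blocked_by=NULL -> NULL
  - ticket 6 (Null pointer): blocked_by=3 -> Off by one
  - ticket 7 (Crash on save): blocked_by=1 -> Stale cache
  - ticket 8 (Slow page load): blocked_by=2 -> Memory leak

SQL:
SELECT a.title, b.name AS agent, c.title AS blocked_by
FROM tickets a
LEFT JOIN agents b ON a.agent_id = b.id
LEFT JOIN tickets c ON a.blocked_by = c.id

Result:
title          | agent | blocked_by 
---------------+-------+------------
Stale cache    | Quinn | NULL       
Memory leak    | Tina  | Stale cache
Off by one     | Quinn | Memory leak
Wrong timezone | Quinn | NULL       
Bad redirect   | Pete  | NULL       
Null pointer   | NULL  | Off by one 
Crash on save  | Pete  | Stale cache
Slow page load | Quinn | Memory leak


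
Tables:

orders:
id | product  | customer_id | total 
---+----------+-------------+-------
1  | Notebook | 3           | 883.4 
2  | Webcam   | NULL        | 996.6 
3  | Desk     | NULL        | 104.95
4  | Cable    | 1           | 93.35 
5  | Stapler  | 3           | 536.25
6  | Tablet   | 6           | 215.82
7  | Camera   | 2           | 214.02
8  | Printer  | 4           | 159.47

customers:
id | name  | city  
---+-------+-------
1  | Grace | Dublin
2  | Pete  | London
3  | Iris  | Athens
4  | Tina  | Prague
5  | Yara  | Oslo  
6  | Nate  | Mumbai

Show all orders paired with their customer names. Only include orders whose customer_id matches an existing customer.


INNER JOIN keeps only orders rows whose customer_id matches an id in customers. Walk through each order:
  - order 1 (Notebook): customer_id=3 -> matches Iris
  - order 2 (Webcam): customer_id=NULL, no match -> dropped
  - order 3 (Desk): customer_id=NULL, no match -> dropped
  - order 4 (Cable): customer_id=1 -> matches Grace
  - order 5 (Stapler): customer_id=3 -> matches Iris
  - order 6 (Tablet): customer_id=6 -> matches Nate
  - order 7 (Camera): customer_id=2 -> matches Pete
  - order 8 (Printer): customer_id=4 -> matches Tina
So 2 of 8 rows are dropped.

SQL:
SELECT a.product, b.name AS customer
FROM orders a
INNER JOIN customers b ON a.customer_id = b.id

Result:
product  | customer
---------+---------
Notebook | Iris    
Cable    | Grace   
Stapler  | Iris    
Tablet   | Nate    
Camera   | Pete    
Printer  | Tina    


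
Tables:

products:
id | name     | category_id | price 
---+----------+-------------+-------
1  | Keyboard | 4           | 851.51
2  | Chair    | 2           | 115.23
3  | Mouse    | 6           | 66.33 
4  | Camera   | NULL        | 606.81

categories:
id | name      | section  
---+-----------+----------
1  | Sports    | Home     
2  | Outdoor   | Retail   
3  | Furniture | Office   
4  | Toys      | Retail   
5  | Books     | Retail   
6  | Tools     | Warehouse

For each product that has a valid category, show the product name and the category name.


INNER JOIN keeps only products rows whose category_id matches an id in categories. Walk through each product:
  - product 1 (Keyboard): category_id=4 -> matches Toys
  - product 2 (Chair): category_id=2 -> matches Outdoor
  - product 3 (Mouse): category_id=6 -> matches Tools
  - product 4 (Camera): category_id=NULL, no match -> dropped
So 1 of 4 rows is dropped.

SQL:
SELECT a.name, b.name AS category
FROM products a
INNER JOIN categories b ON a.category_id = b.id

Result:
name     | category
---------+---------
Keyboard | Toys    
Chair    | Outdoor 
Mouse    | Tools   


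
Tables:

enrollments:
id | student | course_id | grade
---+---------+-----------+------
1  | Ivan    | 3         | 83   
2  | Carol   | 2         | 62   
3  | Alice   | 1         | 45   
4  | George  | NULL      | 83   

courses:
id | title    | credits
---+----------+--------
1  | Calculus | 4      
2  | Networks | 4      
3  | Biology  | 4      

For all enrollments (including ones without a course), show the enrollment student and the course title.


LEFT JOIN keeps every row from enrollments (the left table); where course_id has no match in courses, the course columns become NULL. Walk through each enrollment:
  - enrollment 1 (Ivan): course_id=3 -> matches Biology
  - enrollment 2 (Carol): course_id=2 -> matches Networks
  - enrollment 3 (Alice): course_id=1 -> matches Calculus
  - enrollment 4 (George): course_id=NULL, no match -> kept with NULL
All 4 rows appear; 1 has NULL course.

SQL:
SELECT a.student, b.title AS course
FROM enrollments a
LEFT JOIN courses b ON a.course_id = b.id

Result:
student | course  
--------+---------
Ivan    | Biology 
Carol   | Networks
Alice   | Calculus
George  | NULL    


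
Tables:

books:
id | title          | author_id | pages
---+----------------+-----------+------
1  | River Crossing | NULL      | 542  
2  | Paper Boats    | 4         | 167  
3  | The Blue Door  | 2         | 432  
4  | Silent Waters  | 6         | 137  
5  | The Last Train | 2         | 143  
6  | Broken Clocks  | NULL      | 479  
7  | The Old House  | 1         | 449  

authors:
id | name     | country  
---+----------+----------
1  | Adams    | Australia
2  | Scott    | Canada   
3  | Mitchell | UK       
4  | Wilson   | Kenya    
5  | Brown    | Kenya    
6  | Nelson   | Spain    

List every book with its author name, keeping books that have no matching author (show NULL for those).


LEFT JOIN keeps every row from books (the left table); where author_id has no match in authors, the author columns become NULL. Walk through each book:
  - book 1 (River Crossing): author_id=NULL, no match -> kept with NULL
  - book 2 (Paper Boats): author_id=4 -> matches Wilson
  - book 3 (The Blue Door): author_id=2 -> matches Scott
  - book 4 (Silent Waters): author_id=6 -> matches Nelson
  - book 5 (The Last Train): author_id=2 -> matches Scott
  - book 6 (Broken Clocks): author_id=NULL, no match -> kept with NULL
  - book 7 (The Old House): author_id=1 -> matches Adams
All 7 rows appear; 2 have NULL author.

SQL:
SELECT a.title, b.name AS author
FROM books a
LEFT JOIN authors b ON a.author_id = b.id

Result:
title          | author
---------------+-------
River Crossing | NULL  
Paper Boats    | Wilson
The Blue Door  | Scott 
Silent Waters  | Nelson
The Last Train | Scott 
Broken Clocks  | NULL  
The Old House  | Adams 


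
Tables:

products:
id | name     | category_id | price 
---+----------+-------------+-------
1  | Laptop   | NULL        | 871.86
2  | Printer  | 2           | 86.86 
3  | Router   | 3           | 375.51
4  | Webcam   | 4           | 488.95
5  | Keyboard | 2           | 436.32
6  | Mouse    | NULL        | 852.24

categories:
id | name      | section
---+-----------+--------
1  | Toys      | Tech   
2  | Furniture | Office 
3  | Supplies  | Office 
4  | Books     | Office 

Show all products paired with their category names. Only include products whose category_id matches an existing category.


INNER JOIN keeps only products rows whose category_id matches an id in categories. Walk through each product:
  - product 1 (Laptop): category_id=NULL, no match -> dropped
  - product 2 (Printer): category_id=2 -> matches Furniture
  - product 3 (Router): category_id=3 -> matches Supplies
  - product 4 (Webcam): category_id=4 -> matches Books
  - product 5 (Keyboard): category_id=2 -> matches Furniture
  - product 6 (Mouse): category_id=NULL, no match -> dropped
So 2 of 6 rows are dropped.

SQL:
SELECT a.name, b.name AS category
FROM products a
INNER JOIN categories b ON a.category_id = b.id

Result:
name     | category 
---------+----------
Printer  | Furniture
Router   | Supplies 
Webcam   | Books    
Keyboard | Furniture


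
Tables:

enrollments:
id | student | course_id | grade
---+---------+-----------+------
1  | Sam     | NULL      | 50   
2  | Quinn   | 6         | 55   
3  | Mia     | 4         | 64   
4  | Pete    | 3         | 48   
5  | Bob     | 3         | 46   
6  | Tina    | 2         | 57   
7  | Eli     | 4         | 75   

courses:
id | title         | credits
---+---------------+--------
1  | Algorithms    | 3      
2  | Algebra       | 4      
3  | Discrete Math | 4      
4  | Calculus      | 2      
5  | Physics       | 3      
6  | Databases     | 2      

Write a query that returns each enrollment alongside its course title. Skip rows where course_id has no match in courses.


INNER JOIN keeps only enrollments rows whose course_id matches an id in courses. Walk through each enrollment:
  - enrollment 1 (Sam): course_id=NULL, no match -> dropped
  - enrollment 2 (Quinn): course_id=6 -> matches Databases
  - enrollment 3 (Mia): course_id=4 -> matches Calculus
  - enrollment 4 (Pete): course_id=3 -> matches Discrete Math
  - enrollment 5 (Bob): course_id=3 -> matches Discrete Math
  - enrollment 6 (Tina): course_id=2 -> matches Algebra
  - enrollment 7 (Eli): course_id=4 -> matches Calculus
So 1 of 7 rows is dropped.

SQL:
SELECT a.student, b.title AS course
FROM enrollments a
INNER JOIN courses b ON a.course_id = b.id

Result:
student | course       
--------+--------------
Quinn   | Databases    
Mia     | Calculus     
Pete    | Discrete Math
Bob     | Discrete Math
Tina    | Algebra      
Eli     | Calculus     


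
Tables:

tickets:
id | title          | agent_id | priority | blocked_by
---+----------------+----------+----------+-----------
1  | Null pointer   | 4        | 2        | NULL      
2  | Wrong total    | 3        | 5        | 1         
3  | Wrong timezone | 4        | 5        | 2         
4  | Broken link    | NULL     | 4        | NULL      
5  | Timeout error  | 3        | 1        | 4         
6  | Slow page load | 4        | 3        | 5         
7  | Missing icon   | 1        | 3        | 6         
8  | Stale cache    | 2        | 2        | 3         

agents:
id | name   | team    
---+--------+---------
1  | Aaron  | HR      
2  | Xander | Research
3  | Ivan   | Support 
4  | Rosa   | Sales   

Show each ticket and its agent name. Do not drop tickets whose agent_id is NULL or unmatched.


LEFT JOIN keeps every row from tickets (the left table); where agent_id has no match in agents, the agent columns become NULL. Walk through each ticket:
  - ticket 1 (Null pointer): agent_id=4 -> matches Rosa
  - ticket 2 (Wrong total): agent_id=3 -> matches Ivan
  - ticket 3 (Wrong timezone): agent_id=4 -> matches Rosa
  - ticket 4 (Broken link): agent_id=NULL, no match -> kept with NULL
  - ticket 5 (Timeout error): agent_id=3 -> matches Ivan
  - ticket 6 (Slow page load): agent_id=4 -> matches Rosa
  - ticket 7 (Missing icon): agent_id=1 -> matches Aaron
  - ticket 8 (Stale cache): agent_id=2 -> matches Xander
All 8 rows appear; 1 has NULL agent.

SQL:
SELECT a.title, b.name AS agent
FROM tickets a
LEFT JOIN agents b ON a.agent_id = b.id

Result:
title          | agent 
---------------+-------
Null pointer   | Rosa  
Wrong total    | Ivan  
Wrong timezone | Rosa  
Broken link    | NULL  
Timeout error  | Ivan  
Slow page load | Rosa  
Missing icon   | Aaron 
Stale cache    | Xander


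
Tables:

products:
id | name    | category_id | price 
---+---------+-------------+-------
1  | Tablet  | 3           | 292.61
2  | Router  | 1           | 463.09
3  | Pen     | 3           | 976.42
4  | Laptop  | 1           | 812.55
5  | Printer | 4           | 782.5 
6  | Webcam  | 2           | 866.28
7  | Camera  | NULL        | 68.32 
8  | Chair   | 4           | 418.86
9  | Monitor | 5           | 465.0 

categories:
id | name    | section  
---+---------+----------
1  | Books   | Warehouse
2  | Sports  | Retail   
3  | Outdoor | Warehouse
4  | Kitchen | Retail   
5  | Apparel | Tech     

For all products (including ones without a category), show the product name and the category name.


LEFT JOIN keeps every row from products (the left table); where category_id has no match in categories, the category columns become NULL. Walk through each product:
  - product 1 (Tablet): category_id=3 -> matches Outdoor
  - product 2 (Router): category_id=1 -> matches Books
  - product 3 (Pen): category_id=3 -> matches Outdoor
  - product 4 (Laptop): category_id=1 -> matches Books
  - product 5 (Printer): category_id=4 -> matches Kitchen
  - product 6 (Webcam): category_id=2 -> matches Sports
  - product 7 (Camera): category_id=NULL, no match -> kept with NULL
  - product 8 (Chair): category_id=4 -> matches Kitchen
  - product 9 (Monitor): category_id=5 -> matches Apparel
All 9 rows appear; 1 has NULL category.

SQL:
SELECT a.name, b.name AS category
FROM products a
LEFT JOIN categories b ON a.category_id = b.id

Result:
name    | category
--------+---------
Tablet  | Outdoor 
Router  | Books   
Pen     | Outdoor 
Laptop  | Books   
Printer | Kitchen 
Webcam  | Sports  
Camera  | NULL    
Chair   | Kitchen 
Monitor | Apparel 


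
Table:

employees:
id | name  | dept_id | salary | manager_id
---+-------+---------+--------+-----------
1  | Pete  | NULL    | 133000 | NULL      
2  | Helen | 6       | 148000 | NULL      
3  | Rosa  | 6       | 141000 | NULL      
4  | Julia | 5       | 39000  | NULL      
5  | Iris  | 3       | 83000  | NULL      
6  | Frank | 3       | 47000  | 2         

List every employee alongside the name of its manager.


This is a self-join: employees is joined to a second copy of itself, matching each row's manager_id to another row's id. Use LEFT JOIN so rows with manager_id=NULL are kept.
  - employee 1 (Pete): manager_id=NULL -> NULL
  - employee 2 (Helen): manager_id=NULL -> NULL
  - employee 3 (Rosa): manager_id=NULL -> NULL
  - employee 4 (Julia): manager_id=NULL -> NULL
  - employee 5 (Iris): manager_id=NULL -> NULL
  - employee 6 (Frank): manager_id=2 -> Helen

SQL:
SELECT a.name AS item, b.name AS manager
FROM employees a
LEFT JOIN employees b ON a.manager_id = b.id

Result:
item  | manager
------+--------
Pete  | NULL   
Helen | NULL   
Rosa  | NULL   
Julia | NULL   
Iris  | NULL   
Frank | Helen  


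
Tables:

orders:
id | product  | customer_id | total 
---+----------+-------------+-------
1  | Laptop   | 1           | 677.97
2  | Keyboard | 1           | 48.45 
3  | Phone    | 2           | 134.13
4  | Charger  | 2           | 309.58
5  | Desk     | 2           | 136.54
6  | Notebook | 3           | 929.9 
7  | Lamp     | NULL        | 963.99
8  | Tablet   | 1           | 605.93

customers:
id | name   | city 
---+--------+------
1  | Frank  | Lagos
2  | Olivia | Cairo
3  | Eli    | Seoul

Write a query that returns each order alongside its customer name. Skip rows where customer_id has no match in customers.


INNER JOIN keeps only orders rows whose customer_id matches an id in customers. Walk through each order:
  - order 1 (Laptop): customer_id=1 -> matches Frank
  - order 2 (Keyboard): customer_id=1 -> matches Frank
  - order 3 (Phone): customer_id=2 -> matches Olivia
  - order 4 (Charger): customer_id=2 -> matches Olivia
  - order 5 (Desk): customer_id=2 -> matches Olivia
  - order 6 (Notebook): customer_id=3 -> matches Eli
  - order 7 (Lamp): customer_id=NULL, no match -> dropped
  - order 8 (Tablet): customer_id=1 -> matches Frank
So 1 of 8 rows is dropped.

SQL:
SELECT a.product, b.name AS customer
FROM orders a
INNER JOIN customers b ON a.customer_id = b.id

Result:
product  | customer
---------+---------
Laptop   | Frank   
Keyboard | Frank   
Phone    | Olivia  
Charger  | Olivia  
Desk     | Olivia  
Notebook | Eli     
Tablet   | Frank   


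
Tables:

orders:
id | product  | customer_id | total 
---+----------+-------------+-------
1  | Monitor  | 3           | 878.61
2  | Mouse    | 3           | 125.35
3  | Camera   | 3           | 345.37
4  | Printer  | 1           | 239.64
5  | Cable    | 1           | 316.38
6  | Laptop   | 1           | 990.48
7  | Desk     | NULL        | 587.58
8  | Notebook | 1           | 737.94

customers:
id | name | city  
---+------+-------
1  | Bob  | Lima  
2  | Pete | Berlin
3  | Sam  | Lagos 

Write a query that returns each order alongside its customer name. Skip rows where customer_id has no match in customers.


INNER JOIN keeps only orders rows whose customer_id matches an id in customers. Walk through each order:
  - order 1 (Monitor): customer_id=3 -> matches Sam
  - order 2 (Mouse): customer_id=3 -> matches Sam
  - order 3 (Camera): customer_id=3 -> matches Sam
  - order 4 (Printer): customer_id=1 -> matches Bob
  - order 5 (Cable): customer_id=1 -> matches Bob
  - order 6 (Laptop): customer_id=1 -> matches Bob
  - order 7 (Desk): customer_id=NULL, no match -> dropped
  - order 8 (Notebook): customer_id=1 -> matches Bob
So 1 of 8 rows is dropped.

SQL:
SELECT a.product, b.name AS customer
FROM orders a
INNER JOIN customers b ON a.customer_id = b.id

Result:
product  | customer
---------+---------
Monitor  | Sam     
Mouse    | Sam     
Camera   | Sam     
Printer  | Bob     
Cable    | Bob     
Laptop   | Bob     
Notebook | Bob     


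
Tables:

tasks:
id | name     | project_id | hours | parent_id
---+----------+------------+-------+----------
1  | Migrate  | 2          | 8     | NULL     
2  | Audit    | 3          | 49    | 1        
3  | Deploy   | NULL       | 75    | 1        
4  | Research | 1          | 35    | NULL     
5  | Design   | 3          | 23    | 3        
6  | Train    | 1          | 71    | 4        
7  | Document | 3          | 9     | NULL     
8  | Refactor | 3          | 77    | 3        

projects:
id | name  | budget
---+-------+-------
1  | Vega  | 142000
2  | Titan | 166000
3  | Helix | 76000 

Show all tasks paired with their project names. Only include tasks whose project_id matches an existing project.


INNER JOIN keeps only tasks rows whose project_id matches an id in projects. Walk through each task:
  - task 1 (Migrate): project_id=2 -> matches Titan
  - task 2 (Audit): project_id=3 -> matches Helix
  - task 3 (Deploy): project_id=NULL, no match -> dropped
  - task 4 (Research): project_id=1 -> matches Vega
  - task 5 (Design): project_id=3 -> matches Helix
  - task 6 (Train): project_id=1 -> matches Vega
  - task 7 (Document): project_id=3 -> matches Helix
  - task 8 (Refactor): project_id=3 -> matches Helix
So 1 of 8 rows is dropped.

SQL:
SELECT a.name, b.name AS project
FROM tasks a
INNER JOIN projects b ON a.project_id = b.id

Result:
name     | project
---------+--------
Migrate  | Titan  
Audit    | Helix  
Research | Vega   
Design   | Helix  
Train    | Vega   
Document | Helix  
Refactor | Helix  


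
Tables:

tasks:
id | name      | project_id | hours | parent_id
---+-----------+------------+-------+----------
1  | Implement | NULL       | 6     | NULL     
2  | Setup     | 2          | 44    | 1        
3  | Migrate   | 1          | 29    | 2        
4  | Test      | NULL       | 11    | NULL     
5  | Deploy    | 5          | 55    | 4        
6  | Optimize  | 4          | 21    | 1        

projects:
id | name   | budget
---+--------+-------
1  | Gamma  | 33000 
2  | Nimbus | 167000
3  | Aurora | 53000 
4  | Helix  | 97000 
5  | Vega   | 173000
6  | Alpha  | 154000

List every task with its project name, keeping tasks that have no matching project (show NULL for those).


LEFT JOIN keeps every row from tasks (the left table); where project_id has no match in projects, the project columns become NULL. Walk through each task:
  - task 1 (Implement): project_id=NULL, no match -> kept with NULL
  - task 2 (Setup): project_id=2 -> matches Nimbus
  - task 3 (Migrate): project_id=1 -> matches Gamma
  - task 4 (Test): project_id=NULL, no match -> kept with NULL
  - task 5 (Deploy): project_id=5 -> matches Vega
  - task 6 (Optimize): project_id=4 -> matches Helix
All 6 rows appear; 2 have NULL project.

SQL:
SELECT a.name, b.name AS project
FROM tasks a
LEFT JOIN projects b ON a.project_id = b.id

Result:
name      | project
----------+--------
Implement | NULL   
Setup     | Nimbus 
Migrate   | Gamma  
Test      | NULL   
Deploy    | Vega   
Optimize  | Helix  


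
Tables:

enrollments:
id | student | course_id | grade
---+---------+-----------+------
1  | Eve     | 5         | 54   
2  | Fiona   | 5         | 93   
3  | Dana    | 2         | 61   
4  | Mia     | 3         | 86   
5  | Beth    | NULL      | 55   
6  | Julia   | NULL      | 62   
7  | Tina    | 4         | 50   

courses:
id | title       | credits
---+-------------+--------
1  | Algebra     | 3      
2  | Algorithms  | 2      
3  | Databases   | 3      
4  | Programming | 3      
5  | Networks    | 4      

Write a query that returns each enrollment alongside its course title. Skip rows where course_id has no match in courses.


INNER JOIN keeps only enrollments rows whose course_id matches an id in courses. Walk through each enrollment:
  - enrollment 1 (Eve): course_id=5 -> matches Networks
  - enrollment 2 (Fiona): course_id=5 -> matches Networks
  - enrollment 3 (Dana): course_id=2 -> matches Algorithms
  - enrollment 4 (Mia): course_id=3 -> matches Databases
  - enrollment 5 (Beth): course_id=NULL, no match -> dropped
  - enrollment 6 (Julia): course_id=NULL, no match -> dropped
  - enrollment 7 (Tina): course_id=4 -> matches Programming
So 2 of 7 rows are dropped.

SQL:
SELECT a.student, b.title AS course
FROM enrollments a
INNER JOIN courses b ON a.course_id = b.id

Result:
student | course     
--------+------------
Eve     | Networks   
Fiona   | Networks   
Dana    | Algorithms 
Mia     | Databases  
Tina    | Programming


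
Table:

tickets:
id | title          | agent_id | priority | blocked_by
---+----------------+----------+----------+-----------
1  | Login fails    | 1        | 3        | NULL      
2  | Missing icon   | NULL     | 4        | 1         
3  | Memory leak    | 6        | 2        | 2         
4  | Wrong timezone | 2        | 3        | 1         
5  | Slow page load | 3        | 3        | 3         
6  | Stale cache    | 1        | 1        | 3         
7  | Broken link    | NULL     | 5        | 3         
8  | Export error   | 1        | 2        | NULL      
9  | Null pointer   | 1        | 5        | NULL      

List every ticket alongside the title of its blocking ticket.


This is a self-join: tickets is joined to a second copy of itself, matching each row's blocked_by to another row's id. Use LEFT JOIN so rows with blocked_by=NULL are kept.
  - ticket 1 (Login fails): blocked_by=NULL -> NULL
  - ticket 2 (Missing icon): blocked_by=1 -> Login fails
  - ticket 3 (Memory leak): blocked_by=2 -> Missing icon
  - ticket 4 (Wrong timezone): blocked_by=1 -> Login fails
  - ticket 5 (Slow page load): blocked_by=3 -> Memory leak
  - ticket 6 (Stale cache): blocked_by=3 -> Memory leak
  - ticket 7 (Broken link): blocked_by=3 -> Memory leak
  - ticket 8 (Export error): blocked_by=NULL -> NULL
  - ticket 9 (Null pointer): blocked_by=NULL -> NULL

SQL:
SELECT a.title AS item, b.title AS blocked_by
FROM tickets a
LEFT JOIN tickets b ON a.blocked_by = b.id

Result:
item           | blocked_by  
---------------+-------------
Login fails    | NULL        
Missing icon   | Login fails 
Memory leak    | Missing icon
Wrong timezone | Login fails 
Slow page load | Memory leak 
Stale cache    | Memory leak 
Broken link    | Memory leak 
Export error   | NULL        
Null pointer   | NULL        


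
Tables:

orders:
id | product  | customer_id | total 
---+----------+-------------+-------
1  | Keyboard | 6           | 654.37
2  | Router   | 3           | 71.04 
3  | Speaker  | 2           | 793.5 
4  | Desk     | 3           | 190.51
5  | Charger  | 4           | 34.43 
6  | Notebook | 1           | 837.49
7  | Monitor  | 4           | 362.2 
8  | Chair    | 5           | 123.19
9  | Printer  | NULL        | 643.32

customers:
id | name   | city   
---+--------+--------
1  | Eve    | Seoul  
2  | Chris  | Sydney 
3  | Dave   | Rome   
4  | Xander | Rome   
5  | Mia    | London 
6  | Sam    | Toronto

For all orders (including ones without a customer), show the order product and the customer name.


LEFT JOIN keeps every row from orders (the left table); where customer_id has no match in customers, the customer columns become NULL. Walk through each order:
  - order 1 (Keyboard): customer_id=6 -> matches Sam
  - order 2 (Router): customer_id=3 -> matches Dave
  - order 3 (Speaker): customer_id=2 -> matches Chris
  - order 4 (Desk): customer_id=3 -> matches Dave
  - order 5 (Charger): customer_id=4 -> matches Xander
  - order 6 (Notebook): customer_id=1 -> matches Eve
  - order 7 (Monitor): customer_id=4 -> matches Xander
  - order 8 (Chair): customer_id=5 -> matches Mia
  - order 9 (Printer): customer_id=NULL, no match -> kept with NULL
All 9 rows appear; 1 has NULL customer.

SQL:
SELECT a.product, b.name AS customer
FROM orders a
LEFT JOIN customers b ON a.customer_id = b.id

Result:
product  | customer
---------+---------
Keyboard | Sam     
Router   | Dave    
Speaker  | Chris   
Desk     | Dave    
Charger  | Xander  
Notebook | Eve     
Monitor  | Xander  
Chair    | Mia     
Printer  | NULL    


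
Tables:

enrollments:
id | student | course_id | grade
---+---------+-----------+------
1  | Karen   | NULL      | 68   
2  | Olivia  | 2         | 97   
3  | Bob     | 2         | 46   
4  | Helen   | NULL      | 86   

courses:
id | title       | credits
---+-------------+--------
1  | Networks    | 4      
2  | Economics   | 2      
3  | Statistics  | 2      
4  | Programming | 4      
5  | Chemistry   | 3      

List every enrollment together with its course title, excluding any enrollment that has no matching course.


INNER JOIN keeps only enrollments rows whose course_id matches an id in courses. Walk through each enrollment:
  - enrollment 1 (Karen): course_id=NULL, no match -> dropped
  - enrollment 2 (Olivia): course_id=2 -> matches Economics
  - enrollment 3 (Bob): course_id=2 -> matches Economics
  - enrollment 4 (Helen): course_id=NULL, no match -> dropped
So 2 of 4 rows are dropped.

SQL:
SELECT a.student, b.title AS course
FROM enrollments a
INNER JOIN courses b ON a.course_id = b.id

Result:
student | course   
--------+----------
Olivia  | Economics
Bob     | Economics


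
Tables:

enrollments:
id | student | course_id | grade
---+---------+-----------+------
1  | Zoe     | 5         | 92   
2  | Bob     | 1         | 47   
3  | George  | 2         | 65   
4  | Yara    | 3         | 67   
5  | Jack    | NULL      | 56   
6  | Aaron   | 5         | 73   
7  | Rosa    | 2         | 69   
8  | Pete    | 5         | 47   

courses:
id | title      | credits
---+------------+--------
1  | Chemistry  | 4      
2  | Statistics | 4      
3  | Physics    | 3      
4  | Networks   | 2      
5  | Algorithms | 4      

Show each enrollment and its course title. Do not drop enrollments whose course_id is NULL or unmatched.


LEFT JOIN keeps every row from enrollments (the left table); where course_id has no match in courses, the course columns become NULL. Walk through each enrollment:
  - enrollment 1 (Zoe): course_id=5 -> matches Algorithms
  - enrollment 2 (Bob): course_id=1 -> matches Chemistry
  - enrollment 3 (George): course_id=2 -> matches Statistics
  - enrollment 4 (Yara): course_id=3 -> matches Physics
  - enrollment 5 (Jack): course_id=NULL, no match -> kept with NULL
  - enrollment 6 (Aaron): course_id=5 -> matches Algorithms
  - enrollment 7 (Rosa): course_id=2 -> matches Statistics
  - enrollment 8 (Pete): course_id=5 -> matches Algorithms
All 8 rows appear; 1 has NULL course.

SQL:
SELECT a.student, b.title AS course
FROM enrollments a
LEFT JOIN courses b ON a.course_id = b.id

Result:
student | course    
--------+-----------
Zoe     | Algorithms
Bob     | Chemistry 
George  | Statistics
Yara    | Physics   
Jack    | NULL      
Aaron   | Algorithms
Rosa    | Statistics
Pete    | Algorithms
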